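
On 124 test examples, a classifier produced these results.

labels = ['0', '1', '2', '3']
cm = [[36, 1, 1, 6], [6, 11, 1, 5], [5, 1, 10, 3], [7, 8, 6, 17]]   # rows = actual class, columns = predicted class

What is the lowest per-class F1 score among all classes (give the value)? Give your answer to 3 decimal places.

Per-class F1 score (2·TP/(2·TP+FP+FN)):
  0: TP=36, FP=6+5+7=18, FN=1+1+6=8 → 72/98 = 0.7347
  1: TP=11, FP=1+1+8=10, FN=6+1+5=12 → 22/44 = 0.5000
  2: TP=10, FP=1+1+6=8, FN=5+1+3=9 → 20/37 = 0.5405
  3: TP=17, FP=6+5+3=14, FN=7+8+6=21 → 34/69 = 0.4928
Lowest is class '3' with F1 score = 0.493.

0.493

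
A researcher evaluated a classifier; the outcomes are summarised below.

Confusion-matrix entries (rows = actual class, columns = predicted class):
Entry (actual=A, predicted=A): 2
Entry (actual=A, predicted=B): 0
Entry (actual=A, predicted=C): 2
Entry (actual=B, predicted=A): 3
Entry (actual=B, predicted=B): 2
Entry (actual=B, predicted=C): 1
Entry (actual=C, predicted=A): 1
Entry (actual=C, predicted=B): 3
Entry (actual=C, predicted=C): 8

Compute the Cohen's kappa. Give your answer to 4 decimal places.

Observed agreement pₒ = trace/N = 12/22 = 0.54545
Expected agreement pₑ = Σ (rowᵢ·colᵢ)/N² = (4·6 + 6·5 + 12·11)/22² = 0.38430
κ = (pₒ − pₑ)/(1 − pₑ) = (0.54545 − 0.38430)/(1 − 0.38430) = 0.2617

0.2617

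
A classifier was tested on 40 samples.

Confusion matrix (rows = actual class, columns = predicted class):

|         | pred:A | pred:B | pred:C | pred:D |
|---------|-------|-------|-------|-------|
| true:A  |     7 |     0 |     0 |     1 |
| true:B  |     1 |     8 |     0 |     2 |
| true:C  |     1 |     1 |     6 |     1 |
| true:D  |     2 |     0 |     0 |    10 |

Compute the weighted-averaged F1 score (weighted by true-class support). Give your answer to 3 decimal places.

Per-class F1 score (2·TP/(2·TP+FP+FN)):
  A: TP=7, FP=1+1+2=4, FN=0+0+1=1 → 14/19 = 0.7368
  B: TP=8, FP=0+1+0=1, FN=1+0+2=3 → 16/20 = 0.8000
  C: TP=6, FP=0+0+0=0, FN=1+1+1=3 → 12/15 = 0.8000
  D: TP=10, FP=1+2+1=4, FN=2+0+0=2 → 20/26 = 0.7692
Weighted-F1 score = Σ (supportᵢ/N)·F1 scoreᵢ with N=40: (8/40)·0.7368 + (11/40)·0.8000 + (9/40)·0.8000 + (12/40)·0.7692 = 0.778

0.778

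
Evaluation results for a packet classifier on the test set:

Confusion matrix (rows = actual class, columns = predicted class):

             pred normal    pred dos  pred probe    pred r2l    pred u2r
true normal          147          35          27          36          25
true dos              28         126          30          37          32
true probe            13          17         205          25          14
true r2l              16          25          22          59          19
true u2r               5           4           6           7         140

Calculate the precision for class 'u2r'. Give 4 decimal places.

precision = TP/(TP+FP).
u2r: TP=140, FP=25+32+14+19=90 → 140/230 = 0.60870

0.6087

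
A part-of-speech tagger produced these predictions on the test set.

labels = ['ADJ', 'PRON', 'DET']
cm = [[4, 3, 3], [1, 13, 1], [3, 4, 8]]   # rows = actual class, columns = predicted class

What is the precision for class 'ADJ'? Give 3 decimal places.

0.500

Treat 'ADJ' as positive and all other classes as negative.
precision = TP/(TP+FP).
ADJ: TP=4, FP=1+3=4 → 4/8 = 0.5000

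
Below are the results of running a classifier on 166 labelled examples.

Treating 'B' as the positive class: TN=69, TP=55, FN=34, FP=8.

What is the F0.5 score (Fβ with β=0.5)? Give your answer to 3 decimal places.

0.806

Fβ = (1+β²)·TP / ((1+β²)·TP + β²·FN + FP), with β²=1/4
= 1.25·55 / (1.25·55 + 0.25·34 + 8) = 0.806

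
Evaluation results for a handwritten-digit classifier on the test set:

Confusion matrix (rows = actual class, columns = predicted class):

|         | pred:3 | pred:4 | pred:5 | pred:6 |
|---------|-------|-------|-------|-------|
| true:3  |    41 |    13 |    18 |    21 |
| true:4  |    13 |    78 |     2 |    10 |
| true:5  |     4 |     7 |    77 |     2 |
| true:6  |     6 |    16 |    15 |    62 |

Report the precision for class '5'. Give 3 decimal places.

0.688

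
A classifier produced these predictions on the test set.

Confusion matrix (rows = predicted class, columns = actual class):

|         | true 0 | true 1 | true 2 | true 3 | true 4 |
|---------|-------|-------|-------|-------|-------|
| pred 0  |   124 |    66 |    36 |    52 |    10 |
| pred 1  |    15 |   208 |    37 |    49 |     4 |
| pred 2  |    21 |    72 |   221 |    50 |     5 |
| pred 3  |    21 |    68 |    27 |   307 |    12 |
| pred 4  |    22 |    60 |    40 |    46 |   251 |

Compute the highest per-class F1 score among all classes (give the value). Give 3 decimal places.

0.716

Per-class F1 score (2·TP/(2·TP+FP+FN)):
  0: TP=124, FP=66+36+52+10=164, FN=15+21+21+22=79 → 248/491 = 0.5051
  1: TP=208, FP=15+37+49+4=105, FN=66+72+68+60=266 → 416/787 = 0.5286
  2: TP=221, FP=21+72+50+5=148, FN=36+37+27+40=140 → 442/730 = 0.6055
  3: TP=307, FP=21+68+27+12=128, FN=52+49+50+46=197 → 614/939 = 0.6539
  4: TP=251, FP=22+60+40+46=168, FN=10+4+5+12=31 → 502/701 = 0.7161
Highest is class '4' with F1 score = 0.716.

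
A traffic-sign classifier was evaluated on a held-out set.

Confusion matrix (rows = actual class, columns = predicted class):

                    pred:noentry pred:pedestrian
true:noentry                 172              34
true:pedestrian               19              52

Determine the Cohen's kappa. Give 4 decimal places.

0.5306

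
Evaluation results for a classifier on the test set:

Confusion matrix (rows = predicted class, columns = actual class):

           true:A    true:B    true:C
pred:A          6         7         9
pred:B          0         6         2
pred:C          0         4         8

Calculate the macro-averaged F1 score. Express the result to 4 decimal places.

Per-class F1 score (2·TP/(2·TP+FP+FN)):
  A: TP=6, FP=7+9=16, FN=0+0=0 → 12/28 = 0.42857
  B: TP=6, FP=0+2=2, FN=7+4=11 → 12/25 = 0.48000
  C: TP=8, FP=0+4=4, FN=9+2=11 → 16/31 = 0.51613
Macro-F1 score = mean = (0.42857 + 0.48000 + 0.51613) / 3 = 0.4749

0.4749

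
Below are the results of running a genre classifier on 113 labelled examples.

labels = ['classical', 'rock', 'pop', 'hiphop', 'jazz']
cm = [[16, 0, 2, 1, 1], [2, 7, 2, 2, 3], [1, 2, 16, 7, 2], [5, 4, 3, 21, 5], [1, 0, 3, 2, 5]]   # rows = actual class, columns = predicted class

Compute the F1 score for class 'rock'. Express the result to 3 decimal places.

F1 score = 2·TP/(2·TP+FP+FN).
rock: TP=7, FP=0+2+4+0=6, FN=2+2+2+3=9 → 14/29 = 0.4828

0.483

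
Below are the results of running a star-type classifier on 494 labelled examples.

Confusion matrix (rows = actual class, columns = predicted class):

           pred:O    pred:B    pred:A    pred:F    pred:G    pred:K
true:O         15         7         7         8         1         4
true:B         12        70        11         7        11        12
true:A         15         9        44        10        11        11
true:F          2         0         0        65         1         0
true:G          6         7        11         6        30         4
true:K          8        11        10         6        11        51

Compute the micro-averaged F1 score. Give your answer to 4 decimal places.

Micro-averaging pools counts across classes: ΣTP=275, ΣFP=219, ΣFN=219.
Micro-F1 score = 2·TP/(2·TP+FP+FN) on pooled counts = 0.5567 (equals overall accuracy in single-label multiclass).

0.5567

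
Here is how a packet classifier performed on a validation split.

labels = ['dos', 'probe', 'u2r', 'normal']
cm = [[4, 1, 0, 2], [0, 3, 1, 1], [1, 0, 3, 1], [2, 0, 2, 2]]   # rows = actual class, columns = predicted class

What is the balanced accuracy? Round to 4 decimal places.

Balanced accuracy = mean of per-class recall.
  dos: recall = 4/7 = 0.57143
  probe: recall = 3/5 = 0.60000
  u2r: recall = 3/5 = 0.60000
  normal: recall = 2/6 = 0.33333
Mean = (0.57143 + 0.60000 + 0.60000 + 0.33333) / 4 = 0.5262

0.5262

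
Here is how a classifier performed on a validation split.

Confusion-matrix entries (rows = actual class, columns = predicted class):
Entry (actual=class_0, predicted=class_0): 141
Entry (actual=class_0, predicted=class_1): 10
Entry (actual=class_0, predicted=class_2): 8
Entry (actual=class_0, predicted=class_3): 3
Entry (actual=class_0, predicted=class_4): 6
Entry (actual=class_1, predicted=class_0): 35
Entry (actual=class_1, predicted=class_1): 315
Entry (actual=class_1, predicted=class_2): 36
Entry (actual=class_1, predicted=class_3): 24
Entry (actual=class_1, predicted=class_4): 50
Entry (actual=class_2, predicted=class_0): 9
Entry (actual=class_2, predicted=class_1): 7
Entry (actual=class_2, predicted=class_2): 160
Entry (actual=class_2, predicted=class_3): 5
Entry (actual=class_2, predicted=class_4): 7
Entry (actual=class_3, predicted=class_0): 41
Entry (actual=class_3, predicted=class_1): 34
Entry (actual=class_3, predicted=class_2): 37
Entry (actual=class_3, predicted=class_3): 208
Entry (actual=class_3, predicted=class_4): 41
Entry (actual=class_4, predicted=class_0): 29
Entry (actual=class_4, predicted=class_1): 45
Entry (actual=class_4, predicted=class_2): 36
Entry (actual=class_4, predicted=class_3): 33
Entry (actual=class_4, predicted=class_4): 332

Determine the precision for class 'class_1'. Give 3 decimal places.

precision = TP/(TP+FP).
class_1: TP=315, FP=10+7+34+45=96 → 315/411 = 0.7664

0.766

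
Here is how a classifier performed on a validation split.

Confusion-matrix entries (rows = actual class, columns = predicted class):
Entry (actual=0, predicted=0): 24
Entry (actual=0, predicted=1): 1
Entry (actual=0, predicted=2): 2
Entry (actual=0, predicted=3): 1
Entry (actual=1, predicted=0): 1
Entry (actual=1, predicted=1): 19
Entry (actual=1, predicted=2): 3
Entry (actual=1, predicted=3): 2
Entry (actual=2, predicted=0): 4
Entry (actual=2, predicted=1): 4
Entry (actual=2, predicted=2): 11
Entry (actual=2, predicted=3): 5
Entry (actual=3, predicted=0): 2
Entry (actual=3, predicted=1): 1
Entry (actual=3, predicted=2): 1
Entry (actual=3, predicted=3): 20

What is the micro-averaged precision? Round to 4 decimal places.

Micro-averaging pools counts across classes: ΣTP=74, ΣFP=27, ΣFN=27.
Micro-precision = TP/(TP+FP) on pooled counts = 0.7327 (equals overall accuracy in single-label multiclass).

0.7327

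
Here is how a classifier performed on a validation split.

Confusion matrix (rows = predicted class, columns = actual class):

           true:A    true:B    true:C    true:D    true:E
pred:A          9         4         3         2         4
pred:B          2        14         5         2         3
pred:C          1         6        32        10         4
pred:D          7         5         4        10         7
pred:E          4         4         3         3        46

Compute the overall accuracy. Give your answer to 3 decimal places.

Accuracy = trace / total = (9+14+32+10+46=111) / 194 = 111/194 = 0.572

0.572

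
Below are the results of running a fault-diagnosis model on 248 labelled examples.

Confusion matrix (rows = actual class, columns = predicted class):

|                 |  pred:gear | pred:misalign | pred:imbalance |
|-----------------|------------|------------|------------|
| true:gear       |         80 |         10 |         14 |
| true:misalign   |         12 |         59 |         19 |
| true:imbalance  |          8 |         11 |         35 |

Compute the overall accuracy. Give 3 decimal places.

Accuracy = trace / total = (80+59+35=174) / 248 = 174/248 = 0.702

0.702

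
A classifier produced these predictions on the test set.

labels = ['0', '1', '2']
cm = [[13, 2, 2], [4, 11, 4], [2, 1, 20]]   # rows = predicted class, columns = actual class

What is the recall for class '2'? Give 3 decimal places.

0.769

recall = TP/(TP+FN).
2: TP=20, FN=2+4=6 → 20/26 = 0.7692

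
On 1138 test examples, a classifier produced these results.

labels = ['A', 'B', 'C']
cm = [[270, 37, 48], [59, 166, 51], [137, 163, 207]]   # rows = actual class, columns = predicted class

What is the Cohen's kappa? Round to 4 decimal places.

0.3551

Observed agreement pₒ = trace/N = 643/1138 = 0.56503
Expected agreement pₑ = Σ (rowᵢ·colᵢ)/N² = (355·466 + 276·366 + 507·306)/1138² = 0.32554
κ = (pₒ − pₑ)/(1 − pₑ) = (0.56503 − 0.32554)/(1 − 0.32554) = 0.3551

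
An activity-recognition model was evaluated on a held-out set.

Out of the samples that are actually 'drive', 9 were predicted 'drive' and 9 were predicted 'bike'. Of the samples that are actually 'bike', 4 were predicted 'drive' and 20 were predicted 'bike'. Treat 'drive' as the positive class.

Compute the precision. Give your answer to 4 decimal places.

0.6923

Precision = TP/(TP+FP) = 9/(9+4) = 9/13 = 0.6923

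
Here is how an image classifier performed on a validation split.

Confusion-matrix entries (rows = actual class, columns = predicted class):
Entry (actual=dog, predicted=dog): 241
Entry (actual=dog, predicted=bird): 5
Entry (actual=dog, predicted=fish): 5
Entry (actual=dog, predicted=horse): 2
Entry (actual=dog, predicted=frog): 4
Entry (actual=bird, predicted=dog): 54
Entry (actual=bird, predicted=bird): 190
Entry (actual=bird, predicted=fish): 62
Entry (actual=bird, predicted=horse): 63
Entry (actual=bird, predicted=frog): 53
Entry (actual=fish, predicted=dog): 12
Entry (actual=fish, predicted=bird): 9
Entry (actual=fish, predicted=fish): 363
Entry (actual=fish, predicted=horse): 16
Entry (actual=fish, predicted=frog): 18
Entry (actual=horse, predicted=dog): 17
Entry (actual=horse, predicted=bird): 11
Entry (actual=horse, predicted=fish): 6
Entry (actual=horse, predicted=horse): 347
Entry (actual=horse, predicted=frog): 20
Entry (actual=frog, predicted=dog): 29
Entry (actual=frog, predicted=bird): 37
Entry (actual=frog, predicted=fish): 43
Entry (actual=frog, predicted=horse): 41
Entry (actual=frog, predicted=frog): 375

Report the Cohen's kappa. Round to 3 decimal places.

Observed agreement pₒ = trace/N = 1516/2023 = 0.7494
Expected agreement pₑ = Σ (rowᵢ·colᵢ)/N² = (257·353 + 422·252 + 418·479 + 401·469 + 525·470)/2023² = 0.2033
κ = (pₒ − pₑ)/(1 − pₑ) = (0.7494 − 0.2033)/(1 − 0.2033) = 0.685

0.685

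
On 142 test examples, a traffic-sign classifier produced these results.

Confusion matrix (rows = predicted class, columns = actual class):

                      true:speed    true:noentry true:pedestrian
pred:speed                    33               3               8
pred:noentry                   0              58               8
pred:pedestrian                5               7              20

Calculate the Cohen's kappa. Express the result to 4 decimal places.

0.6575

Observed agreement pₒ = trace/N = 111/142 = 0.78169
Expected agreement pₑ = Σ (rowᵢ·colᵢ)/N² = (38·44 + 68·66 + 36·32)/142² = 0.36263
κ = (pₒ − pₑ)/(1 − pₑ) = (0.78169 − 0.36263)/(1 − 0.36263) = 0.6575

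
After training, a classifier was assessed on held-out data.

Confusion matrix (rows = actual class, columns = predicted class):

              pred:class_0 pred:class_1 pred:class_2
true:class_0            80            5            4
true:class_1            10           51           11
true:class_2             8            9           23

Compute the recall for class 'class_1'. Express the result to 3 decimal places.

Take TP from the diagonal, FP from the rest of the 'class_1' prediction marginal, FN from the rest of the 'class_1' actual marginal.
recall = TP/(TP+FN).
class_1: TP=51, FN=10+11=21 → 51/72 = 0.7083

0.708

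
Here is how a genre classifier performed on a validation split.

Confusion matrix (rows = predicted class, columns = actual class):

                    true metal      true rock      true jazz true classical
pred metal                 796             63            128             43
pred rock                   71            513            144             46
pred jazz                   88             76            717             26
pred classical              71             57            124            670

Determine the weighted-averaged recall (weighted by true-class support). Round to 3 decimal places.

0.742

Per-class recall (TP/(TP+FN)):
  metal: TP=796, FN=71+88+71=230 → 796/1026 = 0.7758
  rock: TP=513, FN=63+76+57=196 → 513/709 = 0.7236
  jazz: TP=717, FN=128+144+124=396 → 717/1113 = 0.6442
  classical: TP=670, FN=43+46+26=115 → 670/785 = 0.8535
Weighted-recall = Σ (supportᵢ/N)·recallᵢ with N=3633: (1026/3633)·0.7758 + (709/3633)·0.7236 + (1113/3633)·0.6442 + (785/3633)·0.8535 = 0.742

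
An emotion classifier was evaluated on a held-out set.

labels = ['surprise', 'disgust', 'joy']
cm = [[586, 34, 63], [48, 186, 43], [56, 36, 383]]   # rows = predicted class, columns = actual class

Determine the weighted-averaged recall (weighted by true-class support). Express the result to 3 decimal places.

0.805

Per-class recall (TP/(TP+FN)):
  surprise: TP=586, FN=48+56=104 → 586/690 = 0.8493
  disgust: TP=186, FN=34+36=70 → 186/256 = 0.7266
  joy: TP=383, FN=63+43=106 → 383/489 = 0.7832
Weighted-recall = Σ (supportᵢ/N)·recallᵢ with N=1435: (690/1435)·0.8493 + (256/1435)·0.7266 + (489/1435)·0.7832 = 0.805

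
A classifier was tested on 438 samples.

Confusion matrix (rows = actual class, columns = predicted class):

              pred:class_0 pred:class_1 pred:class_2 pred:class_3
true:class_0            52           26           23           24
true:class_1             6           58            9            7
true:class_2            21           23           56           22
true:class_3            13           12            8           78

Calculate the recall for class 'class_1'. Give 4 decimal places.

0.7250

recall = TP/(TP+FN).
class_1: TP=58, FN=6+9+7=22 → 58/80 = 0.72500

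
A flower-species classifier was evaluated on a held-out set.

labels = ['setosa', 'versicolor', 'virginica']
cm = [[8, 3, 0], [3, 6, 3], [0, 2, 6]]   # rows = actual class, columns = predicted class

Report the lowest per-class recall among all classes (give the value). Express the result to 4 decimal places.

Per-class recall (TP/(TP+FN)):
  setosa: TP=8, FN=3+0=3 → 8/11 = 0.72727
  versicolor: TP=6, FN=3+3=6 → 6/12 = 0.50000
  virginica: TP=6, FN=0+2=2 → 6/8 = 0.75000
Lowest is class 'versicolor' with recall = 0.5000.

0.5000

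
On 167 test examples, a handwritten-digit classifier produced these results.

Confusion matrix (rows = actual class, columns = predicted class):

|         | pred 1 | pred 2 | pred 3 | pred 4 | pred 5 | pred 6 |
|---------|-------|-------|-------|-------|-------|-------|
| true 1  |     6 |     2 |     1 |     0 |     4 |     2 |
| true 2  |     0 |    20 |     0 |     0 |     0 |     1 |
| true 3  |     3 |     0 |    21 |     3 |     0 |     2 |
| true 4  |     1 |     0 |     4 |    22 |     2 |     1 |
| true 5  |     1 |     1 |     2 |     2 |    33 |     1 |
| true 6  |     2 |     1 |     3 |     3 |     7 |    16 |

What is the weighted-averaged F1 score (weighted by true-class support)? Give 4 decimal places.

Per-class F1 score (2·TP/(2·TP+FP+FN)):
  1: TP=6, FP=0+3+1+1+2=7, FN=2+1+0+4+2=9 → 12/28 = 0.42857
  2: TP=20, FP=2+0+0+1+1=4, FN=0+0+0+0+1=1 → 40/45 = 0.88889
  3: TP=21, FP=1+0+4+2+3=10, FN=3+0+3+0+2=8 → 42/60 = 0.70000
  4: TP=22, FP=0+0+3+2+3=8, FN=1+0+4+2+1=8 → 44/60 = 0.73333
  5: TP=33, FP=4+0+0+2+7=13, FN=1+1+2+2+1=7 → 66/86 = 0.76744
  6: TP=16, FP=2+1+2+1+1=7, FN=2+1+3+3+7=16 → 32/55 = 0.58182
Weighted-F1 score = Σ (supportᵢ/N)·F1 scoreᵢ with N=167: (15/167)·0.42857 + (21/167)·0.88889 + (29/167)·0.70000 + (30/167)·0.73333 + (40/167)·0.76744 + (32/167)·0.58182 = 0.6989

0.6989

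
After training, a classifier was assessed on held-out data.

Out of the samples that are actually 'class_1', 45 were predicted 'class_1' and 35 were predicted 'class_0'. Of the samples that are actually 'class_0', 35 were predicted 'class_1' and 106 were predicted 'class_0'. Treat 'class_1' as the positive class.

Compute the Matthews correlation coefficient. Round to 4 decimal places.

MCC = (TP·TN − FP·FN) / √((TP+FP)(TP+FN)(TN+FP)(TN+FN))
Numerator = 45·106 − 35·35 = 3545
Denominator = √(80·80·141·141) = √127238400 = 11280.0000
MCC = 3545 / 11280.0000 = 0.3143

0.3143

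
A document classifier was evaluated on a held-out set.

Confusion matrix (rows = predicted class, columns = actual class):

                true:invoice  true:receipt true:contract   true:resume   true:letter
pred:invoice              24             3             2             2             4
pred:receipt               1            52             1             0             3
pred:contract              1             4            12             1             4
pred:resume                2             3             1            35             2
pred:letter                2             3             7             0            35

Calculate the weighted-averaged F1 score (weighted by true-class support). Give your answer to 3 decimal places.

Per-class F1 score (2·TP/(2·TP+FP+FN)):
  invoice: TP=24, FP=3+2+2+4=11, FN=1+1+2+2=6 → 48/65 = 0.7385
  receipt: TP=52, FP=1+1+0+3=5, FN=3+4+3+3=13 → 104/122 = 0.8525
  contract: TP=12, FP=1+4+1+4=10, FN=2+1+1+7=11 → 24/45 = 0.5333
  resume: TP=35, FP=2+3+1+2=8, FN=2+0+1+0=3 → 70/81 = 0.8642
  letter: TP=35, FP=2+3+7+0=12, FN=4+3+4+2=13 → 70/95 = 0.7368
Weighted-F1 score = Σ (supportᵢ/N)·F1 scoreᵢ with N=204: (30/204)·0.7385 + (65/204)·0.8525 + (23/204)·0.5333 + (38/204)·0.8642 + (48/204)·0.7368 = 0.775

0.775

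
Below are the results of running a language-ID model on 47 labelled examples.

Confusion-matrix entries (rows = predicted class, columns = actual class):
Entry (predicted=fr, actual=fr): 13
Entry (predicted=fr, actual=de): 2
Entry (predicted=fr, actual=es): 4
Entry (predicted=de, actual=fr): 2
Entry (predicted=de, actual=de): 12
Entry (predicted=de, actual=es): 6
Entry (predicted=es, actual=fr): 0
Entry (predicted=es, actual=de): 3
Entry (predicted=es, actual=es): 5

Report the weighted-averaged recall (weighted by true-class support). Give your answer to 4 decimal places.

0.6383

Per-class recall (TP/(TP+FN)):
  fr: TP=13, FN=2+0=2 → 13/15 = 0.86667
  de: TP=12, FN=2+3=5 → 12/17 = 0.70588
  es: TP=5, FN=4+6=10 → 5/15 = 0.33333
Weighted-recall = Σ (supportᵢ/N)·recallᵢ with N=47: (15/47)·0.86667 + (17/47)·0.70588 + (15/47)·0.33333 = 0.6383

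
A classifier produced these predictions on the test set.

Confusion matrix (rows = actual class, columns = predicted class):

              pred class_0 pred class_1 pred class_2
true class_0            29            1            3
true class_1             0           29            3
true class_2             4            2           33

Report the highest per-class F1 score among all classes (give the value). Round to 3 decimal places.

0.906

Per-class F1 score (2·TP/(2·TP+FP+FN)):
  class_0: TP=29, FP=0+4=4, FN=1+3=4 → 58/66 = 0.8788
  class_1: TP=29, FP=1+2=3, FN=0+3=3 → 58/64 = 0.9063
  class_2: TP=33, FP=3+3=6, FN=4+2=6 → 66/78 = 0.8462
Highest is class 'class_1' with F1 score = 0.906.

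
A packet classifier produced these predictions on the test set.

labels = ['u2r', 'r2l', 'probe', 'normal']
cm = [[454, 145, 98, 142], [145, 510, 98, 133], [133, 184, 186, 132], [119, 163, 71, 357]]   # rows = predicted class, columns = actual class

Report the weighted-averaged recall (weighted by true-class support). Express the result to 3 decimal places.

Per-class recall (TP/(TP+FN)):
  u2r: TP=454, FN=145+133+119=397 → 454/851 = 0.5335
  r2l: TP=510, FN=145+184+163=492 → 510/1002 = 0.5090
  probe: TP=186, FN=98+98+71=267 → 186/453 = 0.4106
  normal: TP=357, FN=142+133+132=407 → 357/764 = 0.4673
Weighted-recall = Σ (supportᵢ/N)·recallᵢ with N=3070: (851/3070)·0.5335 + (1002/3070)·0.5090 + (453/3070)·0.4106 + (764/3070)·0.4673 = 0.491

0.491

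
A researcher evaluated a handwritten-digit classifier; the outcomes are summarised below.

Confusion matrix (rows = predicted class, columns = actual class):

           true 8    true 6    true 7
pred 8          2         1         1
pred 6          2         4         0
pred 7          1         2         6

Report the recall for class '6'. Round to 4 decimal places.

0.5714

Treat '6' as positive and all other classes as negative.
recall = TP/(TP+FN).
6: TP=4, FN=1+2=3 → 4/7 = 0.57143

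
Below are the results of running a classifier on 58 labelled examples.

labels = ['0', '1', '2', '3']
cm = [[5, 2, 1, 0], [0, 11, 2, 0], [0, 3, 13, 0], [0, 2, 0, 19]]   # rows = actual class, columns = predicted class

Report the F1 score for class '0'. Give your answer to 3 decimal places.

Treat '0' as positive and all other classes as negative.
F1 score = 2·TP/(2·TP+FP+FN).
0: TP=5, FP=0+0+0=0, FN=2+1+0=3 → 10/13 = 0.7692

0.769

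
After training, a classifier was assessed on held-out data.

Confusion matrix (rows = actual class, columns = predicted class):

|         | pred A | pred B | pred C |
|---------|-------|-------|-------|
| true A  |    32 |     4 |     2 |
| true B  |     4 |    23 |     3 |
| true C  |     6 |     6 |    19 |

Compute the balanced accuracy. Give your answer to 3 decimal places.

Balanced accuracy = mean of per-class recall.
  A: recall = 32/38 = 0.8421
  B: recall = 23/30 = 0.7667
  C: recall = 19/31 = 0.6129
Mean = (0.8421 + 0.7667 + 0.6129) / 3 = 0.741

0.741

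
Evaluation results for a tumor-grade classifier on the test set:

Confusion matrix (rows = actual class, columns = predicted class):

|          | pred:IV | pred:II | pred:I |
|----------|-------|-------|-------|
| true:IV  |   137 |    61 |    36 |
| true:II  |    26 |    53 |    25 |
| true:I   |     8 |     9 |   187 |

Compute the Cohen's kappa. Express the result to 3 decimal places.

Observed agreement pₒ = trace/N = 377/542 = 0.6956
Expected agreement pₑ = Σ (rowᵢ·colᵢ)/N² = (234·171 + 104·123 + 204·248)/542² = 0.3520
κ = (pₒ − pₑ)/(1 − pₑ) = (0.6956 − 0.3520)/(1 − 0.3520) = 0.530

0.530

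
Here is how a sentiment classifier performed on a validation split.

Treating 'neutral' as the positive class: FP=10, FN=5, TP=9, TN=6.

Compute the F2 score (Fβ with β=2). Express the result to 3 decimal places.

Fβ = (1+β²)·TP / ((1+β²)·TP + β²·FN + FP), with β²=4
= 5·9 / (5·9 + 4·5 + 10) = 0.600

0.600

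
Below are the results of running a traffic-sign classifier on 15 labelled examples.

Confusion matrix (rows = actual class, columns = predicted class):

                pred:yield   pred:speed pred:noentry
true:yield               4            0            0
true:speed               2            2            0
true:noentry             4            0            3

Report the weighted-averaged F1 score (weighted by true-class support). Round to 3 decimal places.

0.610

Per-class F1 score (2·TP/(2·TP+FP+FN)):
  yield: TP=4, FP=2+4=6, FN=0+0=0 → 8/14 = 0.5714
  speed: TP=2, FP=0+0=0, FN=2+0=2 → 4/6 = 0.6667
  noentry: TP=3, FP=0+0=0, FN=4+0=4 → 6/10 = 0.6000
Weighted-F1 score = Σ (supportᵢ/N)·F1 scoreᵢ with N=15: (4/15)·0.5714 + (4/15)·0.6667 + (7/15)·0.6000 = 0.610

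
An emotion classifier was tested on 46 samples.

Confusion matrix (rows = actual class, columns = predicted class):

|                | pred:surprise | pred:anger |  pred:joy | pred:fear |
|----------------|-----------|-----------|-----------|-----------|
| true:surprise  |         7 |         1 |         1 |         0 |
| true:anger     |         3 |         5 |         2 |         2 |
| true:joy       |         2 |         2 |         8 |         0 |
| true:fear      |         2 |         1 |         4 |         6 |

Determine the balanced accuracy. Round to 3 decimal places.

0.581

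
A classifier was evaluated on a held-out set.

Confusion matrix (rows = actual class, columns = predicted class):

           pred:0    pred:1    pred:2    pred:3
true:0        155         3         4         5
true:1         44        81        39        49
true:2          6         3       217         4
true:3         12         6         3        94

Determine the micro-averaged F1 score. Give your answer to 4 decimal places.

0.7545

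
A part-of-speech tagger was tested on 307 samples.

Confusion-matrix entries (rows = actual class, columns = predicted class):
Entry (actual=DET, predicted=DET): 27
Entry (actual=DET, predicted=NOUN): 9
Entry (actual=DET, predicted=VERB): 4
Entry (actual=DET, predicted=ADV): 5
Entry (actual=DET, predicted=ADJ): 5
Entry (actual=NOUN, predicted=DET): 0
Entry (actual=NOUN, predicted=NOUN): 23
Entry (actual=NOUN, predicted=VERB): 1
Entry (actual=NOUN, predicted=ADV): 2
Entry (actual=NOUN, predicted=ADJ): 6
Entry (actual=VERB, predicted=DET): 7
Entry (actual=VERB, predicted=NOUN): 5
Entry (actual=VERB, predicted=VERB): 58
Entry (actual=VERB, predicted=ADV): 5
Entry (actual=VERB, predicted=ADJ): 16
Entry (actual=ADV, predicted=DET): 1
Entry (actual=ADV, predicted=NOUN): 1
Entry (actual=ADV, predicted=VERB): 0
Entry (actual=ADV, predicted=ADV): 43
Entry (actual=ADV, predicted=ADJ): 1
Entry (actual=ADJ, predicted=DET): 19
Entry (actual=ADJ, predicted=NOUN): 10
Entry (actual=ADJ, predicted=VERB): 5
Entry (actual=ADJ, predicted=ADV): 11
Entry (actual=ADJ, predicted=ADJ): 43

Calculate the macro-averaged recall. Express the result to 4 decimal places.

0.6639

Per-class recall (TP/(TP+FN)):
  DET: TP=27, FN=9+4+5+5=23 → 27/50 = 0.54000
  NOUN: TP=23, FN=0+1+2+6=9 → 23/32 = 0.71875
  VERB: TP=58, FN=7+5+5+16=33 → 58/91 = 0.63736
  ADV: TP=43, FN=1+1+0+1=3 → 43/46 = 0.93478
  ADJ: TP=43, FN=19+10+5+11=45 → 43/88 = 0.48864
Macro-recall = mean = (0.54000 + 0.71875 + 0.63736 + 0.93478 + 0.48864) / 5 = 0.6639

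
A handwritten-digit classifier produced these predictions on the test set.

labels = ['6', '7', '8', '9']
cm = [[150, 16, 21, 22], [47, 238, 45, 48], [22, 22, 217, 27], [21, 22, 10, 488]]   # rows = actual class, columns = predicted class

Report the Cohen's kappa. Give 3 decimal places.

0.683

Observed agreement pₒ = trace/N = 1093/1416 = 0.7719
Expected agreement pₑ = Σ (rowᵢ·colᵢ)/N² = (209·240 + 378·298 + 288·293 + 541·585)/1416² = 0.2811
κ = (pₒ − pₑ)/(1 − pₑ) = (0.7719 − 0.2811)/(1 − 0.2811) = 0.683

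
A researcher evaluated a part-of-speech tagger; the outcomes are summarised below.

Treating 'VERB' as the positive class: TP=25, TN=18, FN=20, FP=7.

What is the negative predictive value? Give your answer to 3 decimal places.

NPV = TN/(TN+FN) = 18/(18+20) = 0.474

0.474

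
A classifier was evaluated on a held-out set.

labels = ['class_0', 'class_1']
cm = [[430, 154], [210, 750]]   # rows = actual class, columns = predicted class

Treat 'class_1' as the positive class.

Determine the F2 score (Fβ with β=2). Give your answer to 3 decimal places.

Fβ = (1+β²)·TP / ((1+β²)·TP + β²·FN + FP), with β²=4
= 5·750 / (5·750 + 4·210 + 154) = 0.790

0.790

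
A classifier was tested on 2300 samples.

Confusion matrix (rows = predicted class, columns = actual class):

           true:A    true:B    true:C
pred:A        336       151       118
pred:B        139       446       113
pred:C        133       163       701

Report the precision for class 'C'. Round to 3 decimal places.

0.703

Treat 'C' as positive and all other classes as negative.
precision = TP/(TP+FP).
C: TP=701, FP=133+163=296 → 701/997 = 0.7031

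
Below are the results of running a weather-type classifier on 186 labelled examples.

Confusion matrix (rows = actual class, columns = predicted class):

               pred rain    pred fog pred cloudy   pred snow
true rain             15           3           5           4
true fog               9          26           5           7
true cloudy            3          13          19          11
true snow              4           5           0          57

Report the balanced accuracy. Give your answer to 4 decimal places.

0.5964

Balanced accuracy = mean of per-class recall.
  rain: recall = 15/27 = 0.55556
  fog: recall = 26/47 = 0.55319
  cloudy: recall = 19/46 = 0.41304
  snow: recall = 57/66 = 0.86364
Mean = (0.55556 + 0.55319 + 0.41304 + 0.86364) / 4 = 0.5964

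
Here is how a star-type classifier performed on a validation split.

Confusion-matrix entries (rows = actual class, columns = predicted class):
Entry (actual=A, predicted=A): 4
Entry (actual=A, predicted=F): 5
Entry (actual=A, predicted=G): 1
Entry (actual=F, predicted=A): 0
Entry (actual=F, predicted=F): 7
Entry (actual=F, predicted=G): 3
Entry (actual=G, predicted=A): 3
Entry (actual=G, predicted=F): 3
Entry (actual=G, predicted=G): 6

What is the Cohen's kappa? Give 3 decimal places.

Observed agreement pₒ = trace/N = 17/32 = 0.5313
Expected agreement pₑ = Σ (rowᵢ·colᵢ)/N² = (10·7 + 10·15 + 12·10)/32² = 0.3320
κ = (pₒ − pₑ)/(1 − pₑ) = (0.5313 − 0.3320)/(1 − 0.3320) = 0.298

0.298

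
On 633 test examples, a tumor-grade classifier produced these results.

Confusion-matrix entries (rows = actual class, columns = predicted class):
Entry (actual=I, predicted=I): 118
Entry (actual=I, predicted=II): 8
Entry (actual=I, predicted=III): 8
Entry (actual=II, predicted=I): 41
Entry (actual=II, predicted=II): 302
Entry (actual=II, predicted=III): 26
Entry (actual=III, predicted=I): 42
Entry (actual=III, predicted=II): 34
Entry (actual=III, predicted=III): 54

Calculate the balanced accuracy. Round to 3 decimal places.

Balanced accuracy = mean of per-class recall.
  I: recall = 118/134 = 0.8806
  II: recall = 302/369 = 0.8184
  III: recall = 54/130 = 0.4154
Mean = (0.8806 + 0.8184 + 0.4154) / 3 = 0.705

0.705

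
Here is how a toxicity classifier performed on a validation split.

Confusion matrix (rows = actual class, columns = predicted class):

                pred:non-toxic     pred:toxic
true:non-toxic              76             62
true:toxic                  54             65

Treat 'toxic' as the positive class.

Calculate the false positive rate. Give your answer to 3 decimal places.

FPR = FP/(FP+TN) = 62/(62+76) = 0.449

0.449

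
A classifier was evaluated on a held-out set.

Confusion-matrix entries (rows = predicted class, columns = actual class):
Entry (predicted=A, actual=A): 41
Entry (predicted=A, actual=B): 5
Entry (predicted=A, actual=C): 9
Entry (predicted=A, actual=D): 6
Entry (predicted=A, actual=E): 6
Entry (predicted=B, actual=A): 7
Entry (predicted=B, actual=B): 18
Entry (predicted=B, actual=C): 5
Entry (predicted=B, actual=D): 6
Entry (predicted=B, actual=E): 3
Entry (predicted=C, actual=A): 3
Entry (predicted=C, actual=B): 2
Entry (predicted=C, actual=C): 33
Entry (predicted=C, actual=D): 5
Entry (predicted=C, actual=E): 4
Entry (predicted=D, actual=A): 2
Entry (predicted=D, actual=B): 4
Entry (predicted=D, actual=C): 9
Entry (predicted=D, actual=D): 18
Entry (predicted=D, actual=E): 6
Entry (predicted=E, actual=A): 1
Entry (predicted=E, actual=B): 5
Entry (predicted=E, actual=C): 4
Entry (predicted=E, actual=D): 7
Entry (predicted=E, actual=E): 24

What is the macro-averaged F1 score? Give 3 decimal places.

Per-class F1 score (2·TP/(2·TP+FP+FN)):
  A: TP=41, FP=5+9+6+6=26, FN=7+3+2+1=13 → 82/121 = 0.6777
  B: TP=18, FP=7+5+6+3=21, FN=5+2+4+5=16 → 36/73 = 0.4932
  C: TP=33, FP=3+2+5+4=14, FN=9+5+9+4=27 → 66/107 = 0.6168
  D: TP=18, FP=2+4+9+6=21, FN=6+6+5+7=24 → 36/81 = 0.4444
  E: TP=24, FP=1+5+4+7=17, FN=6+3+4+6=19 → 48/84 = 0.5714
Macro-F1 score = mean = (0.6777 + 0.4932 + 0.6168 + 0.4444 + 0.5714) / 5 = 0.561

0.561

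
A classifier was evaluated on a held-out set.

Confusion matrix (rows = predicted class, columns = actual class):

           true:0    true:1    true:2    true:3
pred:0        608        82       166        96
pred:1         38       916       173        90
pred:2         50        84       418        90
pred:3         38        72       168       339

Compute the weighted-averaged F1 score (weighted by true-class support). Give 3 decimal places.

Per-class F1 score (2·TP/(2·TP+FP+FN)):
  0: TP=608, FP=82+166+96=344, FN=38+50+38=126 → 1216/1686 = 0.7212
  1: TP=916, FP=38+173+90=301, FN=82+84+72=238 → 1832/2371 = 0.7727
  2: TP=418, FP=50+84+90=224, FN=166+173+168=507 → 836/1567 = 0.5335
  3: TP=339, FP=38+72+168=278, FN=96+90+90=276 → 678/1232 = 0.5503
Weighted-F1 score = Σ (supportᵢ/N)·F1 scoreᵢ with N=3428: (734/3428)·0.7212 + (1154/3428)·0.7727 + (925/3428)·0.5335 + (615/3428)·0.5503 = 0.657

0.657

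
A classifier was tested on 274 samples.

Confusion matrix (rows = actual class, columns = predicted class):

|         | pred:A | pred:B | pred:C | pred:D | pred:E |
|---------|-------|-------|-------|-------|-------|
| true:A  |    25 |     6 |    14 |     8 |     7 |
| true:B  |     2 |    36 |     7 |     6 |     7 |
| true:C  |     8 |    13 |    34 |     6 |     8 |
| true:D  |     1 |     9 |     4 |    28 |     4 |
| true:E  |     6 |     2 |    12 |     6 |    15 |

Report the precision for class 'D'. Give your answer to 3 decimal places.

Treat 'D' as positive and all other classes as negative.
precision = TP/(TP+FP).
D: TP=28, FP=8+6+6+6=26 → 28/54 = 0.5185

0.519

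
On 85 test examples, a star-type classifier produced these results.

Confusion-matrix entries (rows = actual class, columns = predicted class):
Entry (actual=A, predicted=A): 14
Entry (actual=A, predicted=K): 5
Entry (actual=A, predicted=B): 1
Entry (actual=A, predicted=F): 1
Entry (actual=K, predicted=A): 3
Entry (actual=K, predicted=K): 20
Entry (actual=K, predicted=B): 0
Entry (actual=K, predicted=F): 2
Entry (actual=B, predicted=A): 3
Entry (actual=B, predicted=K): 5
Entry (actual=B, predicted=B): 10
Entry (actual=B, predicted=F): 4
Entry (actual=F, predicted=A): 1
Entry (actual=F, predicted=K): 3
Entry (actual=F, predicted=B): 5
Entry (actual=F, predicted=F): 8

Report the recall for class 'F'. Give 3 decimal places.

0.471

Treat 'F' as positive and all other classes as negative.
recall = TP/(TP+FN).
F: TP=8, FN=1+3+5=9 → 8/17 = 0.4706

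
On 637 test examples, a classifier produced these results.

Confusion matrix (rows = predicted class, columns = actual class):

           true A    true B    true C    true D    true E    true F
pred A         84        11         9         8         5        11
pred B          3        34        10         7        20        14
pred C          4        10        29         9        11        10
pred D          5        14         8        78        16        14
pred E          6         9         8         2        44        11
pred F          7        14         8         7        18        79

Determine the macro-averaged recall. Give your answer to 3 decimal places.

Per-class recall (TP/(TP+FN)):
  A: TP=84, FN=3+4+5+6+7=25 → 84/109 = 0.7706
  B: TP=34, FN=11+10+14+9+14=58 → 34/92 = 0.3696
  C: TP=29, FN=9+10+8+8+8=43 → 29/72 = 0.4028
  D: TP=78, FN=8+7+9+2+7=33 → 78/111 = 0.7027
  E: TP=44, FN=5+20+11+16+18=70 → 44/114 = 0.3860
  F: TP=79, FN=11+14+10+14+11=60 → 79/139 = 0.5683
Macro-recall = mean = (0.7706 + 0.3696 + 0.4028 + 0.7027 + 0.3860 + 0.5683) / 6 = 0.533

0.533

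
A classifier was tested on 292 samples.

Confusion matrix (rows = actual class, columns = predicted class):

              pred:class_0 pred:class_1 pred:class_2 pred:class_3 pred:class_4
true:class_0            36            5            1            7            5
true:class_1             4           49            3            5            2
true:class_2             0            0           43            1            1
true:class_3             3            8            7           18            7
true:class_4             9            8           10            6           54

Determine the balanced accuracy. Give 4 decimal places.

Balanced accuracy = mean of per-class recall.
  class_0: recall = 36/54 = 0.66667
  class_1: recall = 49/63 = 0.77778
  class_2: recall = 43/45 = 0.95556
  class_3: recall = 18/43 = 0.41860
  class_4: recall = 54/87 = 0.62069
Mean = (0.66667 + 0.77778 + 0.95556 + 0.41860 + 0.62069) / 5 = 0.6879

0.6879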